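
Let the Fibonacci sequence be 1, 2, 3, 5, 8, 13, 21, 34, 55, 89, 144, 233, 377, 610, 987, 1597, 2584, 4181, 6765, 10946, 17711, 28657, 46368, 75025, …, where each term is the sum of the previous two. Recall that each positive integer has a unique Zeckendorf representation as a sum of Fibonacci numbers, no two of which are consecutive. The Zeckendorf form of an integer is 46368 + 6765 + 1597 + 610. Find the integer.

55340

46368 + 6765 + 1597 + 610 = 55340.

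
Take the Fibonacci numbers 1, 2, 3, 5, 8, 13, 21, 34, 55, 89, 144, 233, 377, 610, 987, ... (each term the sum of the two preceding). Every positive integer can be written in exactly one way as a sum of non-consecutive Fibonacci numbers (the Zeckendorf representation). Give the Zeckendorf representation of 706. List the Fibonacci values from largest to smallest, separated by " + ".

610 + 89 + 5 + 2

Repeatedly subtract the largest Fibonacci number that fits:
610 ≤ 706 < 987, so take 610; remainder 96
89 ≤ 96 < 144, so take 89; remainder 7
5 ≤ 7 < 8, so take 5; remainder 2
2 ≤ 2 < 3, so take 2; remainder 0
So 706 = 610 + 89 + 5 + 2, with no two terms consecutive in the sequence.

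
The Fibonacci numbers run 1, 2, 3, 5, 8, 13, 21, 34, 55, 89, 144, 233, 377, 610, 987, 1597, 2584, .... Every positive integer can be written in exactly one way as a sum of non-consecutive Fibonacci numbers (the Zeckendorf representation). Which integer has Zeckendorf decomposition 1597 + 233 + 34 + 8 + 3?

1875

1597 + 233 + 34 + 8 + 3 = 1875.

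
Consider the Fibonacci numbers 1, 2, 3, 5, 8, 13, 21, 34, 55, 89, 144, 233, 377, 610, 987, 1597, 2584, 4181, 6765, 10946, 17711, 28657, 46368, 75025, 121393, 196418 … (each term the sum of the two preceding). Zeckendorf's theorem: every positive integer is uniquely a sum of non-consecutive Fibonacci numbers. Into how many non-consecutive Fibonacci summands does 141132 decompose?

8

Repeatedly subtract the largest Fibonacci number that fits:
141132: greatest Fibonacci not exceeding it is 121393, leaving 19739
19739: greatest Fibonacci not exceeding it is 17711, leaving 2028
2028: greatest Fibonacci not exceeding it is 1597, leaving 431
431: greatest Fibonacci not exceeding it is 377, leaving 54
54: greatest Fibonacci not exceeding it is 34, leaving 20
20: greatest Fibonacci not exceeding it is 13, leaving 7
7: greatest Fibonacci not exceeding it is 5, leaving 2
2: greatest Fibonacci not exceeding it is 2, leaving 0
141132 = 121393 + 17711 + 1597 + 377 + 34 + 13 + 5 + 2, which has 8 terms.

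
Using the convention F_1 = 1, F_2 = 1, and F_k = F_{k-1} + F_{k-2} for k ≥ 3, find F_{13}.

Iterating the recurrence up to F_{7} = 13 and F_{6} = 8:
F_{8} = F_{7} + F_{6} = 13 + 8 = 21
F_{9} = F_{8} + F_{7} = 21 + 13 = 34
F_{10} = F_{9} + F_{8} = 34 + 21 = 55
F_{11} = F_{10} + F_{9} = 55 + 34 = 89
F_{12} = F_{11} + F_{10} = 89 + 55 = 144
F_{13} = F_{12} + F_{11} = 144 + 89 = 233

233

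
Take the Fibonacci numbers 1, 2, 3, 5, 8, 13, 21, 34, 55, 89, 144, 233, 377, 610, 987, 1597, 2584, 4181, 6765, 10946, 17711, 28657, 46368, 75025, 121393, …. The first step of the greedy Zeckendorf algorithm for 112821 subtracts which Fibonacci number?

75025 ≤ 112821 < 121393, so the largest Fibonacci number not exceeding 112821 is 75025.

75025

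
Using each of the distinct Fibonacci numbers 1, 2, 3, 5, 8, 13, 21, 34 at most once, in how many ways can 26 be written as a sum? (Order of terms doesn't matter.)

4

Each representation comes from the Zeckendorf form by replacing some F_k with F_{k−1} + F_{k−2} where possible.
26 = 21+5 = 21+3+2 = 13+8+5 = 13+8+3+2 — 4 representations.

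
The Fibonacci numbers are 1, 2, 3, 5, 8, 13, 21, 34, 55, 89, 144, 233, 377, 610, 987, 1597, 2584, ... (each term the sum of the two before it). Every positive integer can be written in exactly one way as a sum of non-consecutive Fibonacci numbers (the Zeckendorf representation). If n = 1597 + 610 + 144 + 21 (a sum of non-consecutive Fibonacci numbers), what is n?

1597 + 610 + 144 + 21 = 2372.

2372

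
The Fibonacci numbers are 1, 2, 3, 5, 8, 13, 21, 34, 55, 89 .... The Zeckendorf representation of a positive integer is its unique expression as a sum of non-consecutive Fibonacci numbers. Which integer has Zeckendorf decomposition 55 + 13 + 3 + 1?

72

55 + 13 + 3 + 1 = 72.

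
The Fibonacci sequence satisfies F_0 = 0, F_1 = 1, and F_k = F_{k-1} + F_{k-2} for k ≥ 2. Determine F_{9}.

34

Iterating the recurrence up to F_{3} = 2 and F_{2} = 1:
F_{4} = F_{3} + F_{2} = 2 + 1 = 3
F_{5} = F_{4} + F_{3} = 3 + 2 = 5
F_{6} = F_{5} + F_{4} = 5 + 3 = 8
F_{7} = F_{6} + F_{5} = 8 + 5 = 13
F_{8} = F_{7} + F_{6} = 13 + 8 = 21
F_{9} = F_{8} + F_{7} = 21 + 13 = 34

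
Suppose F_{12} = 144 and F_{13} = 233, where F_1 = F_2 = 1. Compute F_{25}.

By F_{2k+1} = F_k² + F_{k+1}²: F_{25} = 144² + 233² = 20736 + 54289 = 75025.

75025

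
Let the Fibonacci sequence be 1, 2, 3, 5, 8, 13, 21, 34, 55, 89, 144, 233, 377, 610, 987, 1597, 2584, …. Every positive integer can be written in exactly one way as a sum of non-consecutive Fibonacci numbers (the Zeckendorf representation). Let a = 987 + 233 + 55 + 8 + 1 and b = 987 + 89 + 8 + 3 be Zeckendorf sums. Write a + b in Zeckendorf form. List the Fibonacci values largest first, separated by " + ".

1597 + 610 + 144 + 13 + 5 + 2

The two numbers are 1284 and 1087, so their sum is 2371.
Greedy algorithm:
1597 ≤ 2371 < 2584, so take 1597; remainder 774
610 ≤ 774 < 987, so take 610; remainder 164
144 ≤ 164 < 233, so take 144; remainder 20
13 ≤ 20 < 21, so take 13; remainder 7
5 ≤ 7 < 8, so take 5; remainder 2
2 ≤ 2 < 3, so take 2; remainder 0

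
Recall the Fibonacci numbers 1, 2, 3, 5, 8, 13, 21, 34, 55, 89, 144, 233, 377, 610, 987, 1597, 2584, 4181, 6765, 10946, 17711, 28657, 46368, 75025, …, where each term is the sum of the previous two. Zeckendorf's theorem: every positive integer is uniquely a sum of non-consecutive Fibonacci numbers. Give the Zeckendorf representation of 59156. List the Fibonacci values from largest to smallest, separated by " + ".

Greedily peel off the largest Fibonacci term at each step:
46368 ≤ 59156 < 75025, so take 46368; remainder 12788
10946 ≤ 12788 < 17711, so take 10946; remainder 1842
1597 ≤ 1842 < 2584, so take 1597; remainder 245
233 ≤ 245 < 377, so take 233; remainder 12
8 ≤ 12 < 13, so take 8; remainder 4
3 ≤ 4 < 5, so take 3; remainder 1
1 ≤ 1 < 2, so take 1; remainder 0
So 59156 = 46368 + 10946 + 1597 + 233 + 8 + 3 + 1, with no two terms consecutive in the sequence.

46368 + 10946 + 1597 + 233 + 8 + 3 + 1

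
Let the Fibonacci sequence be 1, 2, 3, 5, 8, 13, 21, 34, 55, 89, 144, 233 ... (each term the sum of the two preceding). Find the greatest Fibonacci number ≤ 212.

144

144 ≤ 212 < 233, so the largest Fibonacci number not exceeding 212 is 144.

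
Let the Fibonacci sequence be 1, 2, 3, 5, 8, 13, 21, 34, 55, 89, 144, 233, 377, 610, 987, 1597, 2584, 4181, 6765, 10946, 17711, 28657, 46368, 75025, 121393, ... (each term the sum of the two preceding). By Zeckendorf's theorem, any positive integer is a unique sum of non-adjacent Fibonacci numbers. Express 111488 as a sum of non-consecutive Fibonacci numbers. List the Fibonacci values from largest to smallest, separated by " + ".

Greedily peel off the largest Fibonacci term at each step:
largest Fibonacci ≤ 111488 is 75025; 111488 − 75025 = 36463
largest Fibonacci ≤ 36463 is 28657; 36463 − 28657 = 7806
largest Fibonacci ≤ 7806 is 6765; 7806 − 6765 = 1041
largest Fibonacci ≤ 1041 is 987; 1041 − 987 = 54
largest Fibonacci ≤ 54 is 34; 54 − 34 = 20
largest Fibonacci ≤ 20 is 13; 20 − 13 = 7
largest Fibonacci ≤ 7 is 5; 7 − 5 = 2
largest Fibonacci ≤ 2 is 2; 2 − 2 = 0
So 111488 = 75025 + 28657 + 6765 + 987 + 34 + 13 + 5 + 2, with no two terms consecutive in the sequence.

75025 + 28657 + 6765 + 987 + 34 + 13 + 5 + 2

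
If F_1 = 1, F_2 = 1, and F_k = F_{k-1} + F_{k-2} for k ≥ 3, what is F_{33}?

Iterating the recurrence up to F_{28} = 317811 and F_{27} = 196418:
F_{29} = F_{28} + F_{27} = 317811 + 196418 = 514229
F_{30} = F_{29} + F_{28} = 514229 + 317811 = 832040
F_{31} = F_{30} + F_{29} = 832040 + 514229 = 1346269
F_{32} = F_{31} + F_{30} = 1346269 + 832040 = 2178309
F_{33} = F_{32} + F_{31} = 2178309 + 1346269 = 3524578

3524578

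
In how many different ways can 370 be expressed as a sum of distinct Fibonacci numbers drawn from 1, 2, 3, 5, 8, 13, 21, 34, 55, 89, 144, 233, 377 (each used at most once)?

9

Each representation comes from the Zeckendorf form by replacing some F_k with F_{k−1} + F_{k−2} where possible.
370 = 233+89+34+13+1 = 233+89+34+8+5+1 = 233+89+34+8+3+2+1 = … (6 more), for 9 in all.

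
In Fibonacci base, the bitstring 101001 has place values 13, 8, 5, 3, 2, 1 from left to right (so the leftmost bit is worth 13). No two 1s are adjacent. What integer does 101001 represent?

Summing the place values of the 1 bits: 13 + 5 + 1 = 19.

19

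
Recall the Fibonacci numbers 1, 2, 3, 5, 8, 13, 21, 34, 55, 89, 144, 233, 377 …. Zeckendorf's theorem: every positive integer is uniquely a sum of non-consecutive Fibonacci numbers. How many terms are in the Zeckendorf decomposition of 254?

Repeatedly subtract the largest Fibonacci number that fits:
subtract 233 from 254: 21 remains
subtract 21 from 21: 0 remains
254 = 233 + 21, which has 2 terms.

2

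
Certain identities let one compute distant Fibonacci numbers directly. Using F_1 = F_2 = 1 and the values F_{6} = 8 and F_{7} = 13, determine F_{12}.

144

By the doubling identity F_{2k} = F_k(2F_{k+1} − F_k): F_{12} = 8·(2·13 − 8) = 8·18 = 144.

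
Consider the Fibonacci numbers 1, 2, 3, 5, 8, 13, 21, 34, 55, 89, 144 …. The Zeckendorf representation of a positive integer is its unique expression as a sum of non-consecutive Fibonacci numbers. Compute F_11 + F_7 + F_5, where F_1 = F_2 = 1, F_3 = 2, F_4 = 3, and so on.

F_11 + F_7 + F_5 = 89 + 13 + 5 = 107.

107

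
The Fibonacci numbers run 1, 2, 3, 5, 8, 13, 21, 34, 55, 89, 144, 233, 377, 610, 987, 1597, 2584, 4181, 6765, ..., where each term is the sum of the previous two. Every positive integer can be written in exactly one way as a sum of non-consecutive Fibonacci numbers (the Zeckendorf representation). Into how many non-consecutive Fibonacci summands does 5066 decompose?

Greedy algorithm:
5066: greatest Fibonacci not exceeding it is 4181, leaving 885
885: greatest Fibonacci not exceeding it is 610, leaving 275
275: greatest Fibonacci not exceeding it is 233, leaving 42
42: greatest Fibonacci not exceeding it is 34, leaving 8
8: greatest Fibonacci not exceeding it is 8, leaving 0
5066 = 4181 + 610 + 233 + 34 + 8, which has 5 terms.

5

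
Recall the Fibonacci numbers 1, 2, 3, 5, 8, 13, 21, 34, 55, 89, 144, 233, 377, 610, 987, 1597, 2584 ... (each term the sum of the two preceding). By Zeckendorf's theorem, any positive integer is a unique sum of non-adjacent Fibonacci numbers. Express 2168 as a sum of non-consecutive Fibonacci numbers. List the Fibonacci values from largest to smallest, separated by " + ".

2168 − 1597 = 571
571 − 377 = 194
194 − 144 = 50
50 − 34 = 16
16 − 13 = 3
3 − 3 = 0
So 2168 = 1597 + 377 + 144 + 34 + 13 + 3, with no two terms consecutive in the sequence.

1597 + 377 + 144 + 34 + 13 + 3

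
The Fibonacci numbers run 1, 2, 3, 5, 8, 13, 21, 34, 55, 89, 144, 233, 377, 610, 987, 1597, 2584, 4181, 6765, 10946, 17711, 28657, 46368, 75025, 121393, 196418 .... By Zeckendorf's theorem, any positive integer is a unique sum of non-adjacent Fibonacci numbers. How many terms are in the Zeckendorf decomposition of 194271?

8

Greedily peel off the largest Fibonacci term at each step:
194271: greatest Fibonacci not exceeding it is 121393, leaving 72878
72878: greatest Fibonacci not exceeding it is 46368, leaving 26510
26510: greatest Fibonacci not exceeding it is 17711, leaving 8799
8799: greatest Fibonacci not exceeding it is 6765, leaving 2034
2034: greatest Fibonacci not exceeding it is 1597, leaving 437
437: greatest Fibonacci not exceeding it is 377, leaving 60
60: greatest Fibonacci not exceeding it is 55, leaving 5
5: greatest Fibonacci not exceeding it is 5, leaving 0
194271 = 121393 + 46368 + 17711 + 6765 + 1597 + 377 + 55 + 5, which has 8 terms.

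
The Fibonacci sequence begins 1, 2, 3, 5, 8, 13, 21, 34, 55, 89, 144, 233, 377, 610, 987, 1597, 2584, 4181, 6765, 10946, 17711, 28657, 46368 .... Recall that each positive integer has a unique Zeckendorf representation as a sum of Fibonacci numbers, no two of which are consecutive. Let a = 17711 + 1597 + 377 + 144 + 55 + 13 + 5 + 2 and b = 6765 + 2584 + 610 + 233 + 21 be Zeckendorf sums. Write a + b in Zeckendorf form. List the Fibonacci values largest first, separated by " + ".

The two numbers are 19904 and 10213, so their sum is 30117.
Repeatedly subtract the largest Fibonacci number that fits:
28657 ≤ 30117 < 46368, so take 28657; remainder 1460
987 ≤ 1460 < 1597, so take 987; remainder 473
377 ≤ 473 < 610, so take 377; remainder 96
89 ≤ 96 < 144, so take 89; remainder 7
5 ≤ 7 < 8, so take 5; remainder 2
2 ≤ 2 < 3, so take 2; remainder 0

28657 + 987 + 377 + 89 + 5 + 2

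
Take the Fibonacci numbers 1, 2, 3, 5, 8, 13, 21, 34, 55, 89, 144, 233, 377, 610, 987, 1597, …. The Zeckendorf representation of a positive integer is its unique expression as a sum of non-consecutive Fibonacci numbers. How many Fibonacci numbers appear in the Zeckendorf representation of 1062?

Greedy algorithm:
987 ≤ 1062 < 1597, so take 987; remainder 75
55 ≤ 75 < 89, so take 55; remainder 20
13 ≤ 20 < 21, so take 13; remainder 7
5 ≤ 7 < 8, so take 5; remainder 2
2 ≤ 2 < 3, so take 2; remainder 0
1062 = 987 + 55 + 13 + 5 + 2, which has 5 terms.

5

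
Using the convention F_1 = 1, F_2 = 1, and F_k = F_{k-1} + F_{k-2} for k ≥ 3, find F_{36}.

14930352

Iterating the recurrence up to F_{28} = 317811 and F_{27} = 196418:
F_{29} = F_{28} + F_{27} = 317811 + 196418 = 514229
F_{30} = F_{29} + F_{28} = 514229 + 317811 = 832040
F_{31} = F_{30} + F_{29} = 832040 + 514229 = 1346269
F_{32} = F_{31} + F_{30} = 1346269 + 832040 = 2178309
F_{33} = F_{32} + F_{31} = 2178309 + 1346269 = 3524578
F_{34} = F_{33} + F_{32} = 3524578 + 2178309 = 5702887
F_{35} = F_{34} + F_{33} = 5702887 + 3524578 = 9227465
F_{36} = F_{35} + F_{34} = 9227465 + 5702887 = 14930352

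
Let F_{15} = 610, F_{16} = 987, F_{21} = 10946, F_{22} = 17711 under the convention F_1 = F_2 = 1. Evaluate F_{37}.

24157817

By the addition formula F_{m+n} = F_m F_{n+1} + F_{m−1} F_n with m=22, n=15: F_{37} = 17711·987 + 10946·610 = 17480757 + 6677060 = 24157817.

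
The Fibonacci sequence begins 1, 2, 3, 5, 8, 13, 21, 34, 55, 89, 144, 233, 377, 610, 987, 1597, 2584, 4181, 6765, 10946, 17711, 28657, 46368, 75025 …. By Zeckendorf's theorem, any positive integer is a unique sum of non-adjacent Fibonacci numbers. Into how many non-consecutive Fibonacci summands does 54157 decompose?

Greedy algorithm:
largest Fibonacci ≤ 54157 is 46368; 54157 − 46368 = 7789
largest Fibonacci ≤ 7789 is 6765; 7789 − 6765 = 1024
largest Fibonacci ≤ 1024 is 987; 1024 − 987 = 37
largest Fibonacci ≤ 37 is 34; 37 − 34 = 3
largest Fibonacci ≤ 3 is 3; 3 − 3 = 0
54157 = 46368 + 6765 + 987 + 34 + 3, which has 5 terms.

5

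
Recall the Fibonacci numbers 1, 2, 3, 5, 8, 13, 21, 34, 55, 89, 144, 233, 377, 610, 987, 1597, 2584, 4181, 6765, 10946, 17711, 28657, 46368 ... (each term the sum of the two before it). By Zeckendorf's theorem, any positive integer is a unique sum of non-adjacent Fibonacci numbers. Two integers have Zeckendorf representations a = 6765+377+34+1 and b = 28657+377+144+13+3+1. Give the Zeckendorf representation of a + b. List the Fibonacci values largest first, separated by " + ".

The two numbers are 7177 and 29195, so their sum is 36372.
36372 − 28657 = 7715
7715 − 6765 = 950
950 − 610 = 340
340 − 233 = 107
107 − 89 = 18
18 − 13 = 5
5 − 5 = 0

28657 + 6765 + 610 + 233 + 89 + 13 + 5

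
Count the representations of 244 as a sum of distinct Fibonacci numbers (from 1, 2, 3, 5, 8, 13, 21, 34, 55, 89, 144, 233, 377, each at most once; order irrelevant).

12

Starting from the Zeckendorf form and repeatedly splitting a term F_k into F_{k−1} + F_{k−2} (when neither is already used) reaches every representation.
244 = 233+8+3 = 233+8+2+1 = 144+89+8+3 = … (9 more), for 12 in all.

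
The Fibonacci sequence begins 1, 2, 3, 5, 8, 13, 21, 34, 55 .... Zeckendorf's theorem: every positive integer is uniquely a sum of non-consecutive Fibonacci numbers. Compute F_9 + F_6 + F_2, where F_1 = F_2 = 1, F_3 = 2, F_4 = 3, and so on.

F_9 + F_6 + F_2 = 34 + 8 + 1 = 43.

43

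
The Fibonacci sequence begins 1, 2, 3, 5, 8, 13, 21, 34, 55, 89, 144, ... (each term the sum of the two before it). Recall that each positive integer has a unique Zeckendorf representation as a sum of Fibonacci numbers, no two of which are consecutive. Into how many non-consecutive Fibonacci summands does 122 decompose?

5

take 89 (≤ 122); 122 − 89 = 33
take 21 (≤ 33); 33 − 21 = 12
take 8 (≤ 12); 12 − 8 = 4
take 3 (≤ 4); 4 − 3 = 1
take 1 (≤ 1); 1 − 1 = 0
122 = 89 + 21 + 8 + 3 + 1, which has 5 terms.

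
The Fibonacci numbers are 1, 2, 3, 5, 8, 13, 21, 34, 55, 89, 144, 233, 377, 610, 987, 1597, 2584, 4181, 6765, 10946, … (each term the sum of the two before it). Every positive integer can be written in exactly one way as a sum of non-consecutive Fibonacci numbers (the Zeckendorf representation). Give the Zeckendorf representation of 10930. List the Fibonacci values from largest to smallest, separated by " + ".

6765 + 2584 + 987 + 377 + 144 + 55 + 13 + 5

largest Fibonacci ≤ 10930 is 6765; 10930 − 6765 = 4165
largest Fibonacci ≤ 4165 is 2584; 4165 − 2584 = 1581
largest Fibonacci ≤ 1581 is 987; 1581 − 987 = 594
largest Fibonacci ≤ 594 is 377; 594 − 377 = 217
largest Fibonacci ≤ 217 is 144; 217 − 144 = 73
largest Fibonacci ≤ 73 is 55; 73 − 55 = 18
largest Fibonacci ≤ 18 is 13; 18 − 13 = 5
largest Fibonacci ≤ 5 is 5; 5 − 5 = 0
So 10930 = 6765 + 2584 + 987 + 377 + 144 + 55 + 13 + 5, with no two terms consecutive in the sequence.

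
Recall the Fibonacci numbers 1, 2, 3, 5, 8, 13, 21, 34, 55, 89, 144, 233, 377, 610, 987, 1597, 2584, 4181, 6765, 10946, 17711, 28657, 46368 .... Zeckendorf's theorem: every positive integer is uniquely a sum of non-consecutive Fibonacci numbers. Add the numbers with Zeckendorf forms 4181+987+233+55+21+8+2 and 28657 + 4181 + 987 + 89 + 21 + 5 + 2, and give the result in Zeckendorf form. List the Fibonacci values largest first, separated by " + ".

28657 + 6765 + 2584 + 987 + 377 + 55 + 3 + 1

The two numbers are 5487 and 33942, so their sum is 39429.
Greedily peel off the largest Fibonacci term at each step:
39429 − 28657 = 10772
10772 − 6765 = 4007
4007 − 2584 = 1423
1423 − 987 = 436
436 − 377 = 59
59 − 55 = 4
4 − 3 = 1
1 − 1 = 0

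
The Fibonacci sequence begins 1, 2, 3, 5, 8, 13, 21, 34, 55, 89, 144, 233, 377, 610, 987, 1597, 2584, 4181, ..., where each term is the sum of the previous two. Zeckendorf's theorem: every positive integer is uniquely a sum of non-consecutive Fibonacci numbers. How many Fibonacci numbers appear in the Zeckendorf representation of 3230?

3230 − 2584 = 646
646 − 610 = 36
36 − 34 = 2
2 − 2 = 0
3230 = 2584 + 610 + 34 + 2, which has 4 terms.

4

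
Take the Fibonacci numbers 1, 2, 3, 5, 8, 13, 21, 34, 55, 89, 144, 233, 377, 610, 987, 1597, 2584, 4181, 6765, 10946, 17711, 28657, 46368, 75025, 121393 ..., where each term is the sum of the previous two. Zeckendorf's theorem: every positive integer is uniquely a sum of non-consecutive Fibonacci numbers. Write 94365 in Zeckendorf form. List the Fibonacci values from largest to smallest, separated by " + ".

75025 + 17711 + 1597 + 21 + 8 + 3

Greedily peel off the largest Fibonacci term at each step:
take 75025 (≤ 94365); 94365 − 75025 = 19340
take 17711 (≤ 19340); 19340 − 17711 = 1629
take 1597 (≤ 1629); 1629 − 1597 = 32
take 21 (≤ 32); 32 − 21 = 11
take 8 (≤ 11); 11 − 8 = 3
take 3 (≤ 3); 3 − 3 = 0
So 94365 = 75025 + 17711 + 1597 + 21 + 8 + 3, with no two terms consecutive in the sequence.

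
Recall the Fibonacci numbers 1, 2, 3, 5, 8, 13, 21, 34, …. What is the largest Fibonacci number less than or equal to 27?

21 ≤ 27 < 34, so the largest Fibonacci number not exceeding 27 is 21.

21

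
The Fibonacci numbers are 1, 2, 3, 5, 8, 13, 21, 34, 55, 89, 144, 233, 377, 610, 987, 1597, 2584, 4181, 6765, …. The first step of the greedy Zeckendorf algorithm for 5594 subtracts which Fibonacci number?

4181

4181 ≤ 5594 < 6765, so the largest Fibonacci number not exceeding 5594 is 4181.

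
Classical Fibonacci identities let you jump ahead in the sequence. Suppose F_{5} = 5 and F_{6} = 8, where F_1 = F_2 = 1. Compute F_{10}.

By the doubling identity F_{2k} = F_k(2F_{k+1} − F_k): F_{10} = 5·(2·8 − 5) = 5·11 = 55.

55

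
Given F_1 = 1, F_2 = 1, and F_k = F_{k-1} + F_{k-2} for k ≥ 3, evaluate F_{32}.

2178309

Iterating the recurrence up to F_{27} = 196418 and F_{26} = 121393:
F_{28} = F_{27} + F_{26} = 196418 + 121393 = 317811
F_{29} = F_{28} + F_{27} = 317811 + 196418 = 514229
F_{30} = F_{29} + F_{28} = 514229 + 317811 = 832040
F_{31} = F_{30} + F_{29} = 832040 + 514229 = 1346269
F_{32} = F_{31} + F_{30} = 1346269 + 832040 = 2178309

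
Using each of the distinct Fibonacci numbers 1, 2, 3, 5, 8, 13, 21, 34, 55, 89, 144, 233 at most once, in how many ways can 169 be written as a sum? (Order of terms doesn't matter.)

Each representation comes from the Zeckendorf form by replacing some F_k with F_{k−1} + F_{k−2} where possible.
169 = 144+21+3+1 = 144+13+8+3+1 = 89+55+21+3+1 = 89+55+13+8+3+1 = 89+34+21+13+8+3+1 — 5 representations.

5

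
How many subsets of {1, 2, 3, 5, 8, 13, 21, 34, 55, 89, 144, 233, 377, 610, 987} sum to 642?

16

642 = 610+21+8+3 = 610+21+8+2+1 = 377+233+21+8+3 = 610+21+5+3+2+1 = 377+233+21+8+2+1 = … (11 more), for 16 in all.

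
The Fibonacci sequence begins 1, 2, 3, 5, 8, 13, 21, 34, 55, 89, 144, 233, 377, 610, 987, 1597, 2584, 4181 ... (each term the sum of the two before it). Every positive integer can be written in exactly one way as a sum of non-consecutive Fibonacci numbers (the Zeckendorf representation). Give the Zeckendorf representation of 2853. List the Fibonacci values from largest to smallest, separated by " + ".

2584 + 233 + 34 + 2

Greedily peel off the largest Fibonacci term at each step:
2853: greatest Fibonacci not exceeding it is 2584, leaving 269
269: greatest Fibonacci not exceeding it is 233, leaving 36
36: greatest Fibonacci not exceeding it is 34, leaving 2
2: greatest Fibonacci not exceeding it is 2, leaving 0
So 2853 = 2584 + 233 + 34 + 2, with no two terms consecutive in the sequence.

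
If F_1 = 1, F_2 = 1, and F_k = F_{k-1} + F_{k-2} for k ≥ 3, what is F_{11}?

Iterating the recurrence up to F_{4} = 3 and F_{3} = 2:
F_{5} = F_{4} + F_{3} = 3 + 2 = 5
F_{6} = F_{5} + F_{4} = 5 + 3 = 8
F_{7} = F_{6} + F_{5} = 8 + 5 = 13
F_{8} = F_{7} + F_{6} = 13 + 8 = 21
F_{9} = F_{8} + F_{7} = 21 + 13 = 34
F_{10} = F_{9} + F_{8} = 34 + 21 = 55
F_{11} = F_{10} + F_{9} = 55 + 34 = 89

89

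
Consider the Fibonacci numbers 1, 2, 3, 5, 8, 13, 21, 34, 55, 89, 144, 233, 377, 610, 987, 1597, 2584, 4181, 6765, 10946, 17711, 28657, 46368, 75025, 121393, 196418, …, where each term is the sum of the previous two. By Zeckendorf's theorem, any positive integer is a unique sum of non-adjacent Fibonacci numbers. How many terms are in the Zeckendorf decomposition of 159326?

take 121393 (≤ 159326); 159326 − 121393 = 37933
take 28657 (≤ 37933); 37933 − 28657 = 9276
take 6765 (≤ 9276); 9276 − 6765 = 2511
take 1597 (≤ 2511); 2511 − 1597 = 914
take 610 (≤ 914); 914 − 610 = 304
take 233 (≤ 304); 304 − 233 = 71
take 55 (≤ 71); 71 − 55 = 16
take 13 (≤ 16); 16 − 13 = 3
take 3 (≤ 3); 3 − 3 = 0
159326 = 121393 + 28657 + 6765 + 1597 + 610 + 233 + 55 + 13 + 3, which has 9 terms.

9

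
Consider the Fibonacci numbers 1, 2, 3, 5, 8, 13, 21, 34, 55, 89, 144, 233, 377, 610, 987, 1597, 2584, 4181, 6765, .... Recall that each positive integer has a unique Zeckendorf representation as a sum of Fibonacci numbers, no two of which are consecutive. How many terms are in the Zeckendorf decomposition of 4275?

Greedily peel off the largest Fibonacci term at each step:
largest Fibonacci ≤ 4275 is 4181; 4275 − 4181 = 94
largest Fibonacci ≤ 94 is 89; 94 − 89 = 5
largest Fibonacci ≤ 5 is 5; 5 − 5 = 0
4275 = 4181 + 89 + 5, which has 3 terms.

3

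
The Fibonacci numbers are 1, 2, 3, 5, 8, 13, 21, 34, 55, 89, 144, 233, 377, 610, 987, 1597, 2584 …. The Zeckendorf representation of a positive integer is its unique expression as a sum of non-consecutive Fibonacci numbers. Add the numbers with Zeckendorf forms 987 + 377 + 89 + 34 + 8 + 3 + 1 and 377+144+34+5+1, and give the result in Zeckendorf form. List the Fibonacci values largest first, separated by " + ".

1597 + 377 + 55 + 21 + 8 + 2

The two numbers are 1499 and 561, so their sum is 2060.
Greedily peel off the largest Fibonacci term at each step:
2060: greatest Fibonacci not exceeding it is 1597, leaving 463
463: greatest Fibonacci not exceeding it is 377, leaving 86
86: greatest Fibonacci not exceeding it is 55, leaving 31
31: greatest Fibonacci not exceeding it is 21, leaving 10
10: greatest Fibonacci not exceeding it is 8, leaving 2
2: greatest Fibonacci not exceeding it is 2, leaving 0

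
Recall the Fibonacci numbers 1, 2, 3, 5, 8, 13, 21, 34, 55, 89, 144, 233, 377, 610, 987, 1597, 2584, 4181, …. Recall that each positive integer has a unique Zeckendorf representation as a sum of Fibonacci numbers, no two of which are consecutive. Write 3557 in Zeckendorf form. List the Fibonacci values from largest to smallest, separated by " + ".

Greedy algorithm:
3557 − 2584 = 973
973 − 610 = 363
363 − 233 = 130
130 − 89 = 41
41 − 34 = 7
7 − 5 = 2
2 − 2 = 0
So 3557 = 2584 + 610 + 233 + 89 + 34 + 5 + 2, with no two terms consecutive in the sequence.

2584 + 610 + 233 + 89 + 34 + 5 + 2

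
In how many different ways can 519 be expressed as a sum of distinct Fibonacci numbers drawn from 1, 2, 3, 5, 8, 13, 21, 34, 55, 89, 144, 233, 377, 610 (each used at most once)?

519 = 377+89+34+13+5+1 = 377+89+34+13+3+2+1 = 233+144+89+34+13+5+1 = 377+89+34+8+5+3+2+1 = … (6 more), for 10 in all.

10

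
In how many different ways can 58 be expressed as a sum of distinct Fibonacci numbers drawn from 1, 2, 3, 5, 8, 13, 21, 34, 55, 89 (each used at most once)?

7

Each representation comes from the Zeckendorf form by replacing some F_k with F_{k−1} + F_{k−2} where possible.
58 = 55+3 = 55+2+1 = 34+21+3 = 34+21+2+1 = 34+13+8+3 = … (2 more), for 7 in all.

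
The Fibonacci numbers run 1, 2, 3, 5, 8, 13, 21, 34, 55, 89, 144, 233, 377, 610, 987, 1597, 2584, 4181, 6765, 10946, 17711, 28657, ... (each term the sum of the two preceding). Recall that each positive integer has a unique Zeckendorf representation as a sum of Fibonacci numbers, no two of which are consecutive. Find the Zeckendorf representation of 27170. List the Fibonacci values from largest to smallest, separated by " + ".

27170: greatest Fibonacci not exceeding it is 17711, leaving 9459
9459: greatest Fibonacci not exceeding it is 6765, leaving 2694
2694: greatest Fibonacci not exceeding it is 2584, leaving 110
110: greatest Fibonacci not exceeding it is 89, leaving 21
21: greatest Fibonacci not exceeding it is 21, leaving 0
So 27170 = 17711 + 6765 + 2584 + 89 + 21, with no two terms consecutive in the sequence.

17711 + 6765 + 2584 + 89 + 21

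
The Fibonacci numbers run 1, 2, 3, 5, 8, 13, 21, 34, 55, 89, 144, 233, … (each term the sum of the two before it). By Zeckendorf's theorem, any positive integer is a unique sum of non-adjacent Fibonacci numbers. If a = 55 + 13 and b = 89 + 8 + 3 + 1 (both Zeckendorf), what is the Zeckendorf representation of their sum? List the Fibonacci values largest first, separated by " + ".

144 + 21 + 3 + 1

The two numbers are 68 and 101, so their sum is 169.
144 ≤ 169 < 233, so take 144; remainder 25
21 ≤ 25 < 34, so take 21; remainder 4
3 ≤ 4 < 5, so take 3; remainder 1
1 ≤ 1 < 2, so take 1; remainder 0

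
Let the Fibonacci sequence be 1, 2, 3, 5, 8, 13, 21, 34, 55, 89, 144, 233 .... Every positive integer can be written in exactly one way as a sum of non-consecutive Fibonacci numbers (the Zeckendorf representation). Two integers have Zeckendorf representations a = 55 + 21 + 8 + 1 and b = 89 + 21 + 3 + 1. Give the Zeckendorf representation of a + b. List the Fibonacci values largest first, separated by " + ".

The two numbers are 85 and 114, so their sum is 199.
199 − 144 = 55
55 − 55 = 0

144 + 55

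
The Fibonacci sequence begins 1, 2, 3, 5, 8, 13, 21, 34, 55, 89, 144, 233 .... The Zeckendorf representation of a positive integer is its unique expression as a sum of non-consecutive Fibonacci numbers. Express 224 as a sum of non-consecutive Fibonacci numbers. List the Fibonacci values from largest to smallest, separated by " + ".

144 + 55 + 21 + 3 + 1

Greedily peel off the largest Fibonacci term at each step:
224: greatest Fibonacci not exceeding it is 144, leaving 80
80: greatest Fibonacci not exceeding it is 55, leaving 25
25: greatest Fibonacci not exceeding it is 21, leaving 4
4: greatest Fibonacci not exceeding it is 3, leaving 1
1: greatest Fibonacci not exceeding it is 1, leaving 0
So 224 = 144 + 55 + 21 + 3 + 1, with no two terms consecutive in the sequence.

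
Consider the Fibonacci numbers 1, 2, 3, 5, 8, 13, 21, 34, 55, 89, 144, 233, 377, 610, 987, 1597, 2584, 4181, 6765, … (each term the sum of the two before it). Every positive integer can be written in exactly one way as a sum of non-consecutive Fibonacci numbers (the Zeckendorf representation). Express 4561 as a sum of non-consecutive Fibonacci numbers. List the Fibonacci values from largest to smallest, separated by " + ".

4181 + 377 + 3

take 4181 (≤ 4561); 4561 − 4181 = 380
take 377 (≤ 380); 380 − 377 = 3
take 3 (≤ 3); 3 − 3 = 0
So 4561 = 4181 + 377 + 3, with no two terms consecutive in the sequence.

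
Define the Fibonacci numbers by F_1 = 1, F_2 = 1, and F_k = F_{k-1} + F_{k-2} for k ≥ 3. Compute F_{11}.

89

Iterating the recurrence up to F_{4} = 3 and F_{3} = 2:
F_{5} = F_{4} + F_{3} = 3 + 2 = 5
F_{6} = F_{5} + F_{4} = 5 + 3 = 8
F_{7} = F_{6} + F_{5} = 8 + 5 = 13
F_{8} = F_{7} + F_{6} = 13 + 8 = 21
F_{9} = F_{8} + F_{7} = 21 + 13 = 34
F_{10} = F_{9} + F_{8} = 34 + 21 = 55
F_{11} = F_{10} + F_{9} = 55 + 34 = 89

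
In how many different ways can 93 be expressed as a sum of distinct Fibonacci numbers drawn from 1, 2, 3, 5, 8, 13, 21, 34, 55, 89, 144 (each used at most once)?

Each representation comes from the Zeckendorf form by replacing some F_k with F_{k−1} + F_{k−2} where possible.
93 = 89+3+1 = 55+34+3+1 = 55+21+13+3+1 = 55+21+8+5+3+1 — 4 representations.

4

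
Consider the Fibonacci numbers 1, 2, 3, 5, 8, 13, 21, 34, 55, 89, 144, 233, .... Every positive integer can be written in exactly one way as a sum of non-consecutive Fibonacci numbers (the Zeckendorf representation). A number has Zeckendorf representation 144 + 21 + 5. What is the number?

170

144 + 21 + 5 = 170.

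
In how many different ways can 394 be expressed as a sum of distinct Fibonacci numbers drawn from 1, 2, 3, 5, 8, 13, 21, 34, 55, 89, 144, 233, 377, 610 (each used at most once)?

8

Starting from the Zeckendorf form and repeatedly splitting a term F_k into F_{k−1} + F_{k−2} (when neither is already used) reaches every representation.
394 = 377+13+3+1 = 377+8+5+3+1 = 233+144+13+3+1 = 233+144+8+5+3+1 = 233+89+55+13+3+1 = … (3 more), for 8 in all.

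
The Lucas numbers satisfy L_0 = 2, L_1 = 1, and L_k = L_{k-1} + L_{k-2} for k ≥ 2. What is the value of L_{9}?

76

Iterating the recurrence up to L_{5} = 11 and L_{4} = 7:
L_{6} = L_{5} + L_{4} = 11 + 7 = 18
L_{7} = L_{6} + L_{5} = 18 + 11 = 29
L_{8} = L_{7} + L_{6} = 29 + 18 = 47
L_{9} = L_{8} + L_{7} = 47 + 29 = 76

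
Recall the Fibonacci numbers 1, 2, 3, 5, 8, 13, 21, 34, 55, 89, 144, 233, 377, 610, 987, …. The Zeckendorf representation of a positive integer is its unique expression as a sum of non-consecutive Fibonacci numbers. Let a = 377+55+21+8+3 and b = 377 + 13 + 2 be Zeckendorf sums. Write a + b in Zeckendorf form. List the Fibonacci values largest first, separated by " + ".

610 + 233 + 13

The two numbers are 464 and 392, so their sum is 856.
Greedy algorithm:
subtract 610 from 856: 246 remains
subtract 233 from 246: 13 remains
subtract 13 from 13: 0 remains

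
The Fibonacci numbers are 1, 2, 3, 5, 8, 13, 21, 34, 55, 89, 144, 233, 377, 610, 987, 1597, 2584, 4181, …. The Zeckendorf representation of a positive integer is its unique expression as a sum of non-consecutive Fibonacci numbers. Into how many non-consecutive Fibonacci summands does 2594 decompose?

3

take 2584 (≤ 2594); 2594 − 2584 = 10
take 8 (≤ 10); 10 − 8 = 2
take 2 (≤ 2); 2 − 2 = 0
2594 = 2584 + 8 + 2, which has 3 terms.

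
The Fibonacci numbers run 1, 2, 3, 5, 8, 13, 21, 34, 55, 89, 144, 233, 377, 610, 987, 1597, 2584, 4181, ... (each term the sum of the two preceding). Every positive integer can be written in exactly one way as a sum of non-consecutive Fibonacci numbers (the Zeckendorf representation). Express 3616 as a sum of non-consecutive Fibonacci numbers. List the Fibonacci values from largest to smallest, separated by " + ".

largest Fibonacci ≤ 3616 is 2584; 3616 − 2584 = 1032
largest Fibonacci ≤ 1032 is 987; 1032 − 987 = 45
largest Fibonacci ≤ 45 is 34; 45 − 34 = 11
largest Fibonacci ≤ 11 is 8; 11 − 8 = 3
largest Fibonacci ≤ 3 is 3; 3 − 3 = 0
So 3616 = 2584 + 987 + 34 + 8 + 3, with no two terms consecutive in the sequence.

2584 + 987 + 34 + 8 + 3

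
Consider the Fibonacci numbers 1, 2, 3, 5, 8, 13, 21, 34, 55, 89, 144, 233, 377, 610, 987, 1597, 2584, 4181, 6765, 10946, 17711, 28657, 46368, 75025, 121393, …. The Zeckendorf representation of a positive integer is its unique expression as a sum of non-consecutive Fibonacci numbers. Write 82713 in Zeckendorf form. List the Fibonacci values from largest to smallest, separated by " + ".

75025 + 6765 + 610 + 233 + 55 + 21 + 3 + 1

Greedily peel off the largest Fibonacci term at each step:
75025 ≤ 82713 < 121393, so take 75025; remainder 7688
6765 ≤ 7688 < 10946, so take 6765; remainder 923
610 ≤ 923 < 987, so take 610; remainder 313
233 ≤ 313 < 377, so take 233; remainder 80
55 ≤ 80 < 89, so take 55; remainder 25
21 ≤ 25 < 34, so take 21; remainder 4
3 ≤ 4 < 5, so take 3; remainder 1
1 ≤ 1 < 2, so take 1; remainder 0
So 82713 = 75025 + 6765 + 610 + 233 + 55 + 21 + 3 + 1, with no two terms consecutive in the sequence.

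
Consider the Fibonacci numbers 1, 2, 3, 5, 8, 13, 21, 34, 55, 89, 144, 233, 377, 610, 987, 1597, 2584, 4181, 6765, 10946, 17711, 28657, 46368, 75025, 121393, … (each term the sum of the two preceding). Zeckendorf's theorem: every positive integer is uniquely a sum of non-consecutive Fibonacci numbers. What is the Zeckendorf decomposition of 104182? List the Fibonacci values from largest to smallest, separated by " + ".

largest Fibonacci ≤ 104182 is 75025; 104182 − 75025 = 29157
largest Fibonacci ≤ 29157 is 28657; 29157 − 28657 = 500
largest Fibonacci ≤ 500 is 377; 500 − 377 = 123
largest Fibonacci ≤ 123 is 89; 123 − 89 = 34
largest Fibonacci ≤ 34 is 34; 34 − 34 = 0
So 104182 = 75025 + 28657 + 377 + 89 + 34, with no two terms consecutive in the sequence.

75025 + 28657 + 377 + 89 + 34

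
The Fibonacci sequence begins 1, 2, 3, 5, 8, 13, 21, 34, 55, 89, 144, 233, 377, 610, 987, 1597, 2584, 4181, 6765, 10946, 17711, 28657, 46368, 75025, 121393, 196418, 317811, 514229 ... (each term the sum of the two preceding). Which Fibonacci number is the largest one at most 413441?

317811

317811 ≤ 413441 < 514229, so the largest Fibonacci number not exceeding 413441 is 317811.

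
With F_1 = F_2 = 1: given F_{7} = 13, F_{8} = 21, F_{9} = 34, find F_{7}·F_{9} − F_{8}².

1

13·34 − 21² = 442 − 441 = 1. (Cassini's identity: F_{k−1}F_{k+1} − F_k² = (−1)^k.)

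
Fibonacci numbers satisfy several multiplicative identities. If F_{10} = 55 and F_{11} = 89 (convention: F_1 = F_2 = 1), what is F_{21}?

By F_{2k+1} = F_k² + F_{k+1}²: F_{21} = 55² + 89² = 3025 + 7921 = 10946.

10946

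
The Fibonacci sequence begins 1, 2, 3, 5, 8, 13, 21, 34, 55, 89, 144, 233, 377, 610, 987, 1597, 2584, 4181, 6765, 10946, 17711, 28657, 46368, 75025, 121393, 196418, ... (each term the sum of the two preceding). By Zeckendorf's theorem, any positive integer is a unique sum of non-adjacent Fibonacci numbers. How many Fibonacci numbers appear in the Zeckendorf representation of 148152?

7

148152: greatest Fibonacci not exceeding it is 121393, leaving 26759
26759: greatest Fibonacci not exceeding it is 17711, leaving 9048
9048: greatest Fibonacci not exceeding it is 6765, leaving 2283
2283: greatest Fibonacci not exceeding it is 1597, leaving 686
686: greatest Fibonacci not exceeding it is 610, leaving 76
76: greatest Fibonacci not exceeding it is 55, leaving 21
21: greatest Fibonacci not exceeding it is 21, leaving 0
148152 = 121393 + 17711 + 6765 + 1597 + 610 + 55 + 21, which has 7 terms.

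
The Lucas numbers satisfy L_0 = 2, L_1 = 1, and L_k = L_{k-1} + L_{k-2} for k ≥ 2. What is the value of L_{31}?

Iterating the recurrence up to L_{26} = 271443 and L_{25} = 167761:
L_{27} = L_{26} + L_{25} = 271443 + 167761 = 439204
L_{28} = L_{27} + L_{26} = 439204 + 271443 = 710647
L_{29} = L_{28} + L_{27} = 710647 + 439204 = 1149851
L_{30} = L_{29} + L_{28} = 1149851 + 710647 = 1860498
L_{31} = L_{30} + L_{29} = 1860498 + 1149851 = 3010349

3010349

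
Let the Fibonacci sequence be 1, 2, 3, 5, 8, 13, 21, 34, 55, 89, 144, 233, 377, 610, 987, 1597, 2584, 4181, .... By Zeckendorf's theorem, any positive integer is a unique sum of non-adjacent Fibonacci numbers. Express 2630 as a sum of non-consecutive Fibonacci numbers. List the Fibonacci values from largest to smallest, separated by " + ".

2584 + 34 + 8 + 3 + 1

take 2584 (≤ 2630); 2630 − 2584 = 46
take 34 (≤ 46); 46 − 34 = 12
take 8 (≤ 12); 12 − 8 = 4
take 3 (≤ 4); 4 − 3 = 1
take 1 (≤ 1); 1 − 1 = 0
So 2630 = 2584 + 34 + 8 + 3 + 1, with no two terms consecutive in the sequence.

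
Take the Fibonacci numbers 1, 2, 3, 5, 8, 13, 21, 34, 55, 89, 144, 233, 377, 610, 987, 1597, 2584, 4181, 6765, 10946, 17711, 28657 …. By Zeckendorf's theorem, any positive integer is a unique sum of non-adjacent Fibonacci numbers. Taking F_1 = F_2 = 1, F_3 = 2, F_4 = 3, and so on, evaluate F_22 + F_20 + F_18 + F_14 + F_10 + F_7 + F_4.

27508

F_22 + F_20 + F_18 + F_14 + F_10 + F_7 + F_4 = 17711 + 6765 + 2584 + 377 + 55 + 13 + 3 = 27508.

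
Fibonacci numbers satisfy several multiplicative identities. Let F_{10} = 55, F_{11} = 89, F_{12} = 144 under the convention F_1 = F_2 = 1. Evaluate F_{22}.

17711

By the addition formula F_{m+n} = F_m F_{n+1} + F_{m−1} F_n with m=11, n=11: F_{22} = 89·144 + 55·89 = 12816 + 4895 = 17711.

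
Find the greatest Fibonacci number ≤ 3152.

2584 ≤ 3152 < 4181, so the largest Fibonacci number not exceeding 3152 is 2584.

2584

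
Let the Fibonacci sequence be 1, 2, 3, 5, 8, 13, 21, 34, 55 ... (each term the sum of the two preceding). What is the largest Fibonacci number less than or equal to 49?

34

34 ≤ 49 < 55, so the largest Fibonacci number not exceeding 49 is 34.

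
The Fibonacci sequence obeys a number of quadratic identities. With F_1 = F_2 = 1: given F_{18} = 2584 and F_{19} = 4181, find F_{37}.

24157817

By F_{2k+1} = F_k² + F_{k+1}²: F_{37} = 2584² + 4181² = 6677056 + 17480761 = 24157817.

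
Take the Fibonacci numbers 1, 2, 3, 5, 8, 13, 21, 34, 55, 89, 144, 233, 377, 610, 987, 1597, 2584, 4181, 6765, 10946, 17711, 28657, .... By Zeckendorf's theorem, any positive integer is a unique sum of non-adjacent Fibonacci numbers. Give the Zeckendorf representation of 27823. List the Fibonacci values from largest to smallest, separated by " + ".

Greedy algorithm:
subtract 17711 from 27823: 10112 remains
subtract 6765 from 10112: 3347 remains
subtract 2584 from 3347: 763 remains
subtract 610 from 763: 153 remains
subtract 144 from 153: 9 remains
subtract 8 from 9: 1 remains
subtract 1 from 1: 0 remains
So 27823 = 17711 + 6765 + 2584 + 610 + 144 + 8 + 1, with no two terms consecutive in the sequence.

17711 + 6765 + 2584 + 610 + 144 + 8 + 1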